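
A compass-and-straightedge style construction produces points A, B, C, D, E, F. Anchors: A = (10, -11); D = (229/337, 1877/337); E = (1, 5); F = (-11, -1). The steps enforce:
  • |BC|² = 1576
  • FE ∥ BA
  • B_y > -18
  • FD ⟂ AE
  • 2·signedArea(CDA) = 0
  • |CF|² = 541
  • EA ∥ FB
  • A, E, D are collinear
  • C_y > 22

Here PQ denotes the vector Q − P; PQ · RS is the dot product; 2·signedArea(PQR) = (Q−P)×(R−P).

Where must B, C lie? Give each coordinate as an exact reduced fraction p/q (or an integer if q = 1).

1. B_x = -2  [FE ∥ BA ∩ EA ∥ FB]
2. B_y = -17  [FE ∥ BA ∩ EA ∥ FB]
   → B = (-2, -17)
3. C_x = -2912/337  [line 5584/337·x + 3141/337·y + -21289/337 = 0 ∩ |CF|² = 541]
4. C_y = 7461/337  [line 5584/337·x + 3141/337·y + -21289/337 = 0 ∩ |CF|² = 541]
   → C = (-2912/337, 7461/337)

B = (-2, -17)
C = (-2912/337, 7461/337)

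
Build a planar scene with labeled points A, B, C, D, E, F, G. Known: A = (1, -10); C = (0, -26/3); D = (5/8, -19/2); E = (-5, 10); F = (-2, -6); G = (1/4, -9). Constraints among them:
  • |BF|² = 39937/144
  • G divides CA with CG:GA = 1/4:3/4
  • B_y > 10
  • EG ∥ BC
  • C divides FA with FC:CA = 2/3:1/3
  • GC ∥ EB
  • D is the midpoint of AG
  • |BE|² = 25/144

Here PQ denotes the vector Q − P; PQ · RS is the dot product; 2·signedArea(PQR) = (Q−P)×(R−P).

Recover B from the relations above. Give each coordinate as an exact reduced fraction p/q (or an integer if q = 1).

1. B_x = -21/4  [EG ∥ BC ∩ GC ∥ EB]
2. B_y = 31/3  [EG ∥ BC ∩ GC ∥ EB]
   → B = (-21/4, 31/3)

B = (-21/4, 31/3)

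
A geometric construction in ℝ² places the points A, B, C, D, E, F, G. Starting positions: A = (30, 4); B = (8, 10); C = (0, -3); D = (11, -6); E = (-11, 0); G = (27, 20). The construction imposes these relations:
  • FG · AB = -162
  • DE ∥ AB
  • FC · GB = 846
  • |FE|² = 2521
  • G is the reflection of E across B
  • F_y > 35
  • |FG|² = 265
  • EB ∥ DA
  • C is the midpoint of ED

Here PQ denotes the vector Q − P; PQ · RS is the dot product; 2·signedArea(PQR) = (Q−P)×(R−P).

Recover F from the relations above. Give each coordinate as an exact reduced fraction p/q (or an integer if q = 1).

F = (24, 36)

1. F_x = 24  [FC · GB = 846 ∩ FG · AB = -162]
2. F_y = 36  [FC · GB = 846 ∩ FG · AB = -162]
   → F = (24, 36)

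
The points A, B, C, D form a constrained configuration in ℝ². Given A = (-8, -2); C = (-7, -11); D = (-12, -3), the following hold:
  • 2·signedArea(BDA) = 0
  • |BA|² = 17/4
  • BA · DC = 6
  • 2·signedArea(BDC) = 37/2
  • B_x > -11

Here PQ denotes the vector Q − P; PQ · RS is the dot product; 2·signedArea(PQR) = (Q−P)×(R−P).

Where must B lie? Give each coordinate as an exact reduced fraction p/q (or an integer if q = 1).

1. B_x = -10  [2·signedArea(BDA) = 0 ∩ BA · DC = 6]
2. B_y = -5/2  [2·signedArea(BDA) = 0 ∩ BA · DC = 6]
   → B = (-10, -5/2)

B = (-10, -5/2)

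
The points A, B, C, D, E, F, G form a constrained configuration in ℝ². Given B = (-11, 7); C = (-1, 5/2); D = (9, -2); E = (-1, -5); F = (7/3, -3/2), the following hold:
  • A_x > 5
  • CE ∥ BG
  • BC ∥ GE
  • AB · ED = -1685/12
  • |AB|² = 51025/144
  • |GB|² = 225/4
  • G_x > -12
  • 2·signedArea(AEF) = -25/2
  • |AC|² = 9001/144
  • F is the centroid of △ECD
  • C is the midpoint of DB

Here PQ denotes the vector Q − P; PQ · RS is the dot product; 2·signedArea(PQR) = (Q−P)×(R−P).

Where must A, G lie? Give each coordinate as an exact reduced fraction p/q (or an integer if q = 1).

A = (17/3, -7/4)
G = (-11, -1/2)

1. A_x = 17/3  [AB · ED = -1685/12 ∩ 2·signedArea(AEF) = -25/2]
2. A_y = -7/4  [AB · ED = -1685/12 ∩ 2·signedArea(AEF) = -25/2]
   → A = (17/3, -7/4)
3. G_x = -11  [BC ∥ GE ∩ CE ∥ BG]
4. G_y = -1/2  [BC ∥ GE ∩ CE ∥ BG]
   → G = (-11, -1/2)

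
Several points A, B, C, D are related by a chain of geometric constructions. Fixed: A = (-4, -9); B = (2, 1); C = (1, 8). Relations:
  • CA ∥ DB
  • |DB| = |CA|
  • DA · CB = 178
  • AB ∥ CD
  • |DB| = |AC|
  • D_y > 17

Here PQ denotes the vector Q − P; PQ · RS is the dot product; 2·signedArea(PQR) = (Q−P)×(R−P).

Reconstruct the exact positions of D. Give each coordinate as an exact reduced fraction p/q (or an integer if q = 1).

D = (7, 18)

1. D_x = 7  [CA ∥ DB ∩ AB ∥ CD]
2. D_y = 18  [CA ∥ DB ∩ AB ∥ CD]
   → D = (7, 18)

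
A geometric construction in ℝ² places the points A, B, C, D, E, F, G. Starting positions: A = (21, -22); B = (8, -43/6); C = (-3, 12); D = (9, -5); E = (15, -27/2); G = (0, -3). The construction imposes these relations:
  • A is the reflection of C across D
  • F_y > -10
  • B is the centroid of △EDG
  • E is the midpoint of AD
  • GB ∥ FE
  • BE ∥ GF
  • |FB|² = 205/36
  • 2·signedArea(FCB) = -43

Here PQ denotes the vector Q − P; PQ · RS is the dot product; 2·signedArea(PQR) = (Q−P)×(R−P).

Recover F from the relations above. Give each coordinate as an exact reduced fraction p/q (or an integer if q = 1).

F = (7, -28/3)

1. F_x = 7  [GB ∥ FE ∩ BE ∥ GF]
2. F_y = -28/3  [GB ∥ FE ∩ BE ∥ GF]
   → F = (7, -28/3)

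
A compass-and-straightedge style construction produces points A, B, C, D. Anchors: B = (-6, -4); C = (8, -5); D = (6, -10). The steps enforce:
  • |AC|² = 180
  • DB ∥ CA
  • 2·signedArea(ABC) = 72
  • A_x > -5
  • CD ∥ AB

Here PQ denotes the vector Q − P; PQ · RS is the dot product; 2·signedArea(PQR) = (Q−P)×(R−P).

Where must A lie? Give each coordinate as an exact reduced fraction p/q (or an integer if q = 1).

A = (-4, 1)

1. A_x = -4  [CD ∥ AB ∩ DB ∥ CA]
2. A_y = 1  [CD ∥ AB ∩ DB ∥ CA]
   → A = (-4, 1)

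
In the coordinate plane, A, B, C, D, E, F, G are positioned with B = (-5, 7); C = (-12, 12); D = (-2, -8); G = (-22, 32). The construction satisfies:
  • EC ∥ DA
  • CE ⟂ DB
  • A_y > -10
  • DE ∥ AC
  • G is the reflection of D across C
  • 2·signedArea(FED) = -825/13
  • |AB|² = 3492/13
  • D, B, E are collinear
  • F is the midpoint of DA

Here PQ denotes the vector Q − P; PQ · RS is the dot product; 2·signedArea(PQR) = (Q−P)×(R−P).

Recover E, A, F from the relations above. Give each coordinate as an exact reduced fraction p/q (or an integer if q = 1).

A = (-101/13, -119/13)
E = (-81/13, 171/13)
F = (-127/26, -223/26)

1. E_x = -81/13  [D, B, E are collinear ∩ CE ⟂ DB]
2. E_y = 171/13  [D, B, E are collinear ∩ CE ⟂ DB]
   → E = (-81/13, 171/13)
3. A_x = -101/13  [DE ∥ AC ∩ EC ∥ DA]
4. A_y = -119/13  [DE ∥ AC ∩ EC ∥ DA]
   → A = (-101/13, -119/13)
5. F_x = -127/26  [F is the midpoint of DA]
6. F_y = -223/26  [F is the midpoint of DA]
   → F = (-127/26, -223/26)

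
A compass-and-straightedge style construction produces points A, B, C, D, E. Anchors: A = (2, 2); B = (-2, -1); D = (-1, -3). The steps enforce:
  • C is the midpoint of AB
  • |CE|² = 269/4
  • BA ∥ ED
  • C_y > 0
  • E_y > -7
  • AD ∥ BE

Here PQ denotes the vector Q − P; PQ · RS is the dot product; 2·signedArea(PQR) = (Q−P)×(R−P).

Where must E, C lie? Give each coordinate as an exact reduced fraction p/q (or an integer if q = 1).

C = (0, 1/2)
E = (-5, -6)

1. E_x = -5  [BA ∥ ED ∩ AD ∥ BE]
2. E_y = -6  [BA ∥ ED ∩ AD ∥ BE]
   → E = (-5, -6)
3. C_x = 0  [C is the midpoint of AB]
4. C_y = 1/2  [C is the midpoint of AB]
   → C = (0, 1/2)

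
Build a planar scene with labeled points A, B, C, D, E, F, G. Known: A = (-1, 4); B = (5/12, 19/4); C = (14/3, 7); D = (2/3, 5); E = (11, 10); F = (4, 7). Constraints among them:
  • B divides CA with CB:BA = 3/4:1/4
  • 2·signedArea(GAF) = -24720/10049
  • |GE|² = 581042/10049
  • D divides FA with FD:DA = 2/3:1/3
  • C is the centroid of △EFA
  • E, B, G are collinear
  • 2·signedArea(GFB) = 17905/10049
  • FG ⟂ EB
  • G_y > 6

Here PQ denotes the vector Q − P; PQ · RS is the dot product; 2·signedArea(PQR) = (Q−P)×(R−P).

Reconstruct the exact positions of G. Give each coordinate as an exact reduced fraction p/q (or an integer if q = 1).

1. G_x = 42086/10049  [E, B, G are collinear ∩ FG ⟂ EB]
2. G_y = 66533/10049  [E, B, G are collinear ∩ FG ⟂ EB]
   → G = (42086/10049, 66533/10049)

G = (42086/10049, 66533/10049)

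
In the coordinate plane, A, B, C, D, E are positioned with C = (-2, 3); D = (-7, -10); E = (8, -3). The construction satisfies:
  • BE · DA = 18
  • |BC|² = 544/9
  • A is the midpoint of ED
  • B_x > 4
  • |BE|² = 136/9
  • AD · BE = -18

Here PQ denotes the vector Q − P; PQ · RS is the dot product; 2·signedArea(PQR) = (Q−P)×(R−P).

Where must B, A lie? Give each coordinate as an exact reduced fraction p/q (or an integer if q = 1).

1. A_x = 1/2  [A is the midpoint of ED]
2. A_y = -13/2  [A is the midpoint of ED]
   → A = (1/2, -13/2)
3. B_x = 14/3  [line -15/2·x + -7/2·y + 63/2 = 0 ∩ |BC|² = 544/9]
4. B_y = -1  [line -15/2·x + -7/2·y + 63/2 = 0 ∩ |BC|² = 544/9]
   → B = (14/3, -1)

A = (1/2, -13/2)
B = (14/3, -1)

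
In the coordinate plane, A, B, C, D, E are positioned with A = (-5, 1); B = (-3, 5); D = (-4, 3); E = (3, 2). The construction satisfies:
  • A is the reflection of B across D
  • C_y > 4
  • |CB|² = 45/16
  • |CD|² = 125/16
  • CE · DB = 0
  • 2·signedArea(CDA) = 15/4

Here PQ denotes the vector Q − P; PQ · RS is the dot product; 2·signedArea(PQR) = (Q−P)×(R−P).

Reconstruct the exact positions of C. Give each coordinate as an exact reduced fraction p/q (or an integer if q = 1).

C = (-3/2, 17/4)

1. C_x = -3/2  [CE · DB = 0 ∩ 2·signedArea(CDA) = 15/4]
2. C_y = 17/4  [CE · DB = 0 ∩ 2·signedArea(CDA) = 15/4]
   → C = (-3/2, 17/4)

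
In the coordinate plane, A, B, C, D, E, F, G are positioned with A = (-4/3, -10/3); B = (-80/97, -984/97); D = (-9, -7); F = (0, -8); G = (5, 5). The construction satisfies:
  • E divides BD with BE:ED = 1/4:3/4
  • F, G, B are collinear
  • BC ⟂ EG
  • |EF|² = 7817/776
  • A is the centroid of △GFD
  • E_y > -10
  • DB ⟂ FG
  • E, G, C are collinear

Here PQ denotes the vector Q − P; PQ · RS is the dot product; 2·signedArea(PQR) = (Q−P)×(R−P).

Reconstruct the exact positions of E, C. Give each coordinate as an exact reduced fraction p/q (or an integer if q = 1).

1. E_x = -1113/388  [E divides BD with BE:ED = 1/4:3/4]
2. E_y = -3631/388  [E divides BD with BE:ED = 1/4:3/4]
   → E = (-1113/388, -3631/388)
3. C_x = -55042903/20178425  [E, G, C are collinear ∩ BC ⟂ EG]
4. C_y = -183652271/20178425  [E, G, C are collinear ∩ BC ⟂ EG]
   → C = (-55042903/20178425, -183652271/20178425)

C = (-55042903/20178425, -183652271/20178425)
E = (-1113/388, -3631/388)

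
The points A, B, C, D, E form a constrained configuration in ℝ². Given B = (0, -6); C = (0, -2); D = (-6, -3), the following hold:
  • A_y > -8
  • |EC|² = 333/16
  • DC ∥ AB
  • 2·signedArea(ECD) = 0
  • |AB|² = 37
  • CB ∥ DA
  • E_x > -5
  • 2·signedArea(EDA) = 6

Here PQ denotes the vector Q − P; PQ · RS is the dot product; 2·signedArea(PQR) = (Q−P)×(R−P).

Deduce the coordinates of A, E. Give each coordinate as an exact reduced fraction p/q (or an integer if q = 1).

A = (-6, -7)
E = (-9/2, -11/4)

1. A_x = -6  [DC ∥ AB ∩ CB ∥ DA]
2. A_y = -7  [DC ∥ AB ∩ CB ∥ DA]
   → A = (-6, -7)
3. E_x = -9/2  [2·signedArea(ECD) = 0 ∩ 2·signedArea(EDA) = 6]
4. E_y = -11/4  [2·signedArea(ECD) = 0 ∩ 2·signedArea(EDA) = 6]
   → E = (-9/2, -11/4)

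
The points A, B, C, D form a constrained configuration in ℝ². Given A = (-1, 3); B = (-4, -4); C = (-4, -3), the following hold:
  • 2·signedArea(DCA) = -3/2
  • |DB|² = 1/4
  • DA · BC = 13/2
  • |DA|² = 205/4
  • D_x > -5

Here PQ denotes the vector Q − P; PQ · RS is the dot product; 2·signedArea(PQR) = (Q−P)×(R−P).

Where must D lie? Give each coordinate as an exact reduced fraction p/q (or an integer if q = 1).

D = (-4, -7/2)

1. D_x = -4  [2·signedArea(DCA) = -3/2 ∩ DA · BC = 13/2]
2. D_y = -7/2  [2·signedArea(DCA) = -3/2 ∩ DA · BC = 13/2]
   → D = (-4, -7/2)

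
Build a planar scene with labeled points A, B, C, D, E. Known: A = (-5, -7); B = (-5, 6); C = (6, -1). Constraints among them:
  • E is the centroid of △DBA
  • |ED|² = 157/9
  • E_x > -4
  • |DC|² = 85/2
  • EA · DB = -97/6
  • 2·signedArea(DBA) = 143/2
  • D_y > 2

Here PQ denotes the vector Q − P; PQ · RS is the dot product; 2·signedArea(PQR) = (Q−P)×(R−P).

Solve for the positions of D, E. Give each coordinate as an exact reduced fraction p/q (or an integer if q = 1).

1. D_x = 1/2  [2·signedArea(DBA) = 143/2]
2. D_y = 5/2  [|DC|² = 85/2]
   → D = (1/2, 5/2)
3. E_x = -19/6  [E is the centroid of △DBA]
4. E_y = 1/2  [E is the centroid of △DBA]
   → E = (-19/6, 1/2)

D = (1/2, 5/2)
E = (-19/6, 1/2)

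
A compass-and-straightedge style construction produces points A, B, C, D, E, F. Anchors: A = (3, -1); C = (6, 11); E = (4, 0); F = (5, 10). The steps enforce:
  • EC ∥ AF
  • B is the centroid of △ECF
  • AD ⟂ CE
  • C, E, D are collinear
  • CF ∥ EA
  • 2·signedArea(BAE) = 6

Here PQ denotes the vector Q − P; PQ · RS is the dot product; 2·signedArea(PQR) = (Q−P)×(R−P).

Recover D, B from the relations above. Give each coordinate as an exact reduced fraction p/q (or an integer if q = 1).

B = (5, 7)
D = (474/125, -143/125)

1. D_x = 474/125  [C, E, D are collinear ∩ AD ⟂ CE]
2. D_y = -143/125  [C, E, D are collinear ∩ AD ⟂ CE]
   → D = (474/125, -143/125)
3. B_x = 5  [B is the centroid of △ECF]
4. B_y = 7  [B is the centroid of △ECF]
   → B = (5, 7)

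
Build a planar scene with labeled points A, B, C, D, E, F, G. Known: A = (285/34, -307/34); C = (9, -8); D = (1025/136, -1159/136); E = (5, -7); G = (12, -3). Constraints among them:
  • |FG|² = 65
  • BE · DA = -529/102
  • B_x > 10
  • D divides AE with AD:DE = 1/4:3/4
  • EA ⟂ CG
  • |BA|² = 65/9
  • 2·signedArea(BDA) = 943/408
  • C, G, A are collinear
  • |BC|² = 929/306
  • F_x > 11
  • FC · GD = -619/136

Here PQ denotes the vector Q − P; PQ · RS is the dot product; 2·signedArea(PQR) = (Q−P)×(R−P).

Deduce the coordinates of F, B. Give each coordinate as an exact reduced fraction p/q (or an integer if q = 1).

1. F_x = 200/17  [line 607/136·x + 751/136·y + 291/34 = 0 ∩ |FG|² = 65]
2. F_y = -188/17  [line 607/136·x + 751/136·y + 291/34 = 0 ∩ |FG|² = 65]
   → F = (200/17, -188/17)
3. B_x = 1093/102  [2·signedArea(BDA) = 943/408 ∩ BE · DA = -529/102]
4. B_y = -785/102  [2·signedArea(BDA) = 943/408 ∩ BE · DA = -529/102]
   → B = (1093/102, -785/102)

B = (1093/102, -785/102)
F = (200/17, -188/17)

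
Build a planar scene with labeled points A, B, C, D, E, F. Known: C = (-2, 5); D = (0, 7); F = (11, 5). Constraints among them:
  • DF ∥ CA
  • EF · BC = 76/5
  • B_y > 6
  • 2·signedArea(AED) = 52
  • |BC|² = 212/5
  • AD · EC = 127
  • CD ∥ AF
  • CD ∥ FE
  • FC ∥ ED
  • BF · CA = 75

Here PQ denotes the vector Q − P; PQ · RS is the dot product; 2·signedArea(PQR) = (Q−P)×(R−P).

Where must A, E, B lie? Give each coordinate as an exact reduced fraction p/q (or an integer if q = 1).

A = (9, 3)
B = (22/5, 31/5)
E = (13, 7)

1. A_x = 9  [CD ∥ AF ∩ DF ∥ CA]
2. A_y = 3  [CD ∥ AF ∩ DF ∥ CA]
   → A = (9, 3)
3. E_x = 13  [FC ∥ ED ∩ CD ∥ FE]
4. E_y = 7  [FC ∥ ED ∩ CD ∥ FE]
   → E = (13, 7)
5. B_x = 22/5  [BF · CA = 75 ∩ EF · BC = 76/5]
6. B_y = 31/5  [BF · CA = 75 ∩ EF · BC = 76/5]
   → B = (22/5, 31/5)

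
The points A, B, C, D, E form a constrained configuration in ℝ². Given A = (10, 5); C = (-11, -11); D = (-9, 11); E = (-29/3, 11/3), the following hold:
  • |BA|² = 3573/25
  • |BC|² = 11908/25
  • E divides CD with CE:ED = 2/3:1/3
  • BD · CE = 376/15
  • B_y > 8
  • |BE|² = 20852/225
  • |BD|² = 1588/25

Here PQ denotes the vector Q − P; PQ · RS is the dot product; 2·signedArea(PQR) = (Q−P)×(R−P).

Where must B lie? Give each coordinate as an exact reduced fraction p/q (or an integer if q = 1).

B = (-7/5, 43/5)

1. B_x = -7/5  [line -4/3·x + -44/3·y + 1864/15 = 0 ∩ |BA|² = 3573/25]
2. B_y = 43/5  [line -4/3·x + -44/3·y + 1864/15 = 0 ∩ |BA|² = 3573/25]
   → B = (-7/5, 43/5)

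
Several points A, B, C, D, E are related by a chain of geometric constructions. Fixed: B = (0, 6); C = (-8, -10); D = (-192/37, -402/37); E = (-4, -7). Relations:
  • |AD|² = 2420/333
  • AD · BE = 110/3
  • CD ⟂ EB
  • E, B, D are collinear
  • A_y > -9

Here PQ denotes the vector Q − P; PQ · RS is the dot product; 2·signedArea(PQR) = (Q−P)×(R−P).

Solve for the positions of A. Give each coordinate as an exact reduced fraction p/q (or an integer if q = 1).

A = (-488/111, -920/111)

1. A_x = -488/111  [line 4·x + 13·y + 376/3 = 0 ∩ |AD|² = 2420/333]
2. A_y = -920/111  [line 4·x + 13·y + 376/3 = 0 ∩ |AD|² = 2420/333]
   → A = (-488/111, -920/111)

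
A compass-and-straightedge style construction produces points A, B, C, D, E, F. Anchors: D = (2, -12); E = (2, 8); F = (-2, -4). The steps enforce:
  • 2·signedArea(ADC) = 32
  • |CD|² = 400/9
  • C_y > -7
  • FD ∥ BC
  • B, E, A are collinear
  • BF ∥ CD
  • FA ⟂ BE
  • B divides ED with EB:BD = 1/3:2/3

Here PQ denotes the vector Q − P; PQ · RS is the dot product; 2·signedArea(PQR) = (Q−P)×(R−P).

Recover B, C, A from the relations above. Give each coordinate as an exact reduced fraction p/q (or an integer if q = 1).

1. B_x = 2  [B divides ED with EB:BD = 1/3:2/3]
2. B_y = 4/3  [B divides ED with EB:BD = 1/3:2/3]
   → B = (2, 4/3)
3. C_x = 6  [BF ∥ CD ∩ FD ∥ BC]
4. C_y = -20/3  [BF ∥ CD ∩ FD ∥ BC]
   → C = (6, -20/3)
5. A_x = 2  [B, E, A are collinear ∩ FA ⟂ BE]
6. A_y = -4  [B, E, A are collinear ∩ FA ⟂ BE]
   → A = (2, -4)

A = (2, -4)
B = (2, 4/3)
C = (6, -20/3)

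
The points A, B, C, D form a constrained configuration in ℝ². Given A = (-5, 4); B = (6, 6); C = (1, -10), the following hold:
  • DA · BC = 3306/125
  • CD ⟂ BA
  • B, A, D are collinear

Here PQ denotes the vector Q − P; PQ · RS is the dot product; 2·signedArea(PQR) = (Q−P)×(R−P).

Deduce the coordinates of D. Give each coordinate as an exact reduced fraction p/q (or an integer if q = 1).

1. D_x = -207/125  [B, A, D are collinear ∩ CD ⟂ BA]
2. D_y = 576/125  [B, A, D are collinear ∩ CD ⟂ BA]
   → D = (-207/125, 576/125)

D = (-207/125, 576/125)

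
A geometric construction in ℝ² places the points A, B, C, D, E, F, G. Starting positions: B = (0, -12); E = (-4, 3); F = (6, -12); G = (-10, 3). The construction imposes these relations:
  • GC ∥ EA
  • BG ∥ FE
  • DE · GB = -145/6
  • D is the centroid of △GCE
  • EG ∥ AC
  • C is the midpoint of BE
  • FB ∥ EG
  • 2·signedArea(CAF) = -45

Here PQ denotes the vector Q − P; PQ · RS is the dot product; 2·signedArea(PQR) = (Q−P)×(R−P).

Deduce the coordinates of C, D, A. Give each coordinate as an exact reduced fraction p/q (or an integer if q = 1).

A = (4, -9/2)
C = (-2, -9/2)
D = (-16/3, 1/2)

1. C_x = -2  [C is the midpoint of BE]
2. C_y = -9/2  [C is the midpoint of BE]
   → C = (-2, -9/2)
3. D_x = -16/3  [D is the centroid of △GCE]
4. D_y = 1/2  [D is the centroid of △GCE]
   → D = (-16/3, 1/2)
5. A_x = 4  [EG ∥ AC ∩ GC ∥ EA]
6. A_y = -9/2  [EG ∥ AC ∩ GC ∥ EA]
   → A = (4, -9/2)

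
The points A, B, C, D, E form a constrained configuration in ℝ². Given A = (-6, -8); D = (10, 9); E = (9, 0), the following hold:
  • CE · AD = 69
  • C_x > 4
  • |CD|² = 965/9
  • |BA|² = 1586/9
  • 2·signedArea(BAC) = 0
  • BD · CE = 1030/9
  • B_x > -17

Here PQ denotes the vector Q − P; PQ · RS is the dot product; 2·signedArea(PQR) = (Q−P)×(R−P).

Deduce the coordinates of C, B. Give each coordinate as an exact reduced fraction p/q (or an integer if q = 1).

B = (-49/3, -49/3)
C = (13/3, 1/3)

1. C_x = 13/3  [line -16·x + -17·y + 75 = 0 ∩ |CD|² = 965/9]
2. C_y = 1/3  [line -16·x + -17·y + 75 = 0 ∩ |CD|² = 965/9]
   → C = (13/3, 1/3)
3. B_x = -49/3  [2·signedArea(BAC) = 0 ∩ BD · CE = 1030/9]
4. B_y = -49/3  [2·signedArea(BAC) = 0 ∩ BD · CE = 1030/9]
   → B = (-49/3, -49/3)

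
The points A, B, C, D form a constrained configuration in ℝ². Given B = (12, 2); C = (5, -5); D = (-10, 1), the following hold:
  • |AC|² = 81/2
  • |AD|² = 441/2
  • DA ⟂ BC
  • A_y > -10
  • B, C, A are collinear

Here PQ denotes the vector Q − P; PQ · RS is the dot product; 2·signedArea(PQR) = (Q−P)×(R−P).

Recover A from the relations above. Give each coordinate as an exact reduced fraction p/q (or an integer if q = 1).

1. A_x = 1/2  [B, C, A are collinear ∩ DA ⟂ BC]
2. A_y = -19/2  [B, C, A are collinear ∩ DA ⟂ BC]
   → A = (1/2, -19/2)

A = (1/2, -19/2)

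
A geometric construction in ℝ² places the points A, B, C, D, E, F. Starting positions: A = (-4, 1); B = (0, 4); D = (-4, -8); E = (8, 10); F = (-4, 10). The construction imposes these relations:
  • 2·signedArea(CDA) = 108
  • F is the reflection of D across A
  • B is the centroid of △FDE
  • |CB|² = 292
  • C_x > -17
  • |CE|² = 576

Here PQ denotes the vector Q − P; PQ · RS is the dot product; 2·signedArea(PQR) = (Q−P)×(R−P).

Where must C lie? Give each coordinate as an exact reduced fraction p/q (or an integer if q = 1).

C = (-16, 10)

1. C_x = -16  [2·signedArea(CDA) = 108]
2. C_y = 10  [|CE|² = 576]
   → C = (-16, 10)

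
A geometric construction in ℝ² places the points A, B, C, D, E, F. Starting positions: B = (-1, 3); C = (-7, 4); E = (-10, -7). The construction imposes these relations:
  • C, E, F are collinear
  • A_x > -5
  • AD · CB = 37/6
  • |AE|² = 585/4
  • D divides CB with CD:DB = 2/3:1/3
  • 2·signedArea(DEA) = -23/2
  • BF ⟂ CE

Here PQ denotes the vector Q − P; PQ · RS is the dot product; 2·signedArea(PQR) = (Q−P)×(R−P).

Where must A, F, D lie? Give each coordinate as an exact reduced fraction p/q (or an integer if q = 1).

1. F_x = -889/130  [C, E, F are collinear ∩ BF ⟂ CE]
2. F_y = 597/130  [C, E, F are collinear ∩ BF ⟂ CE]
   → F = (-889/130, 597/130)
3. D_x = -3  [D divides CB with CD:DB = 2/3:1/3]
4. D_y = 10/3  [D divides CB with CD:DB = 2/3:1/3]
   → D = (-3, 10/3)
5. A_x = -4  [AD · CB = 37/6 ∩ 2·signedArea(DEA) = -23/2]
6. A_y = 7/2  [AD · CB = 37/6 ∩ 2·signedArea(DEA) = -23/2]
   → A = (-4, 7/2)

A = (-4, 7/2)
D = (-3, 10/3)
F = (-889/130, 597/130)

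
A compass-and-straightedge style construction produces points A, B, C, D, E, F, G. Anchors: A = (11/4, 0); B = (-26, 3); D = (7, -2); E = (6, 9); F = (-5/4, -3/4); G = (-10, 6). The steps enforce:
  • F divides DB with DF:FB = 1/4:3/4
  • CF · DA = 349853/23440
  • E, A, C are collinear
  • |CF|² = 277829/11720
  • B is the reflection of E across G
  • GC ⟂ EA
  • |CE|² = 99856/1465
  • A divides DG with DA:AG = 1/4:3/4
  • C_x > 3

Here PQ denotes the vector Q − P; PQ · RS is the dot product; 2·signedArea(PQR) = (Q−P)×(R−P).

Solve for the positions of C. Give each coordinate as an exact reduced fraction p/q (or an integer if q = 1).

C = (4682/1465, 1809/1465)

1. C_x = 4682/1465  [E, A, C are collinear ∩ GC ⟂ EA]
2. C_y = 1809/1465  [E, A, C are collinear ∩ GC ⟂ EA]
   → C = (4682/1465, 1809/1465)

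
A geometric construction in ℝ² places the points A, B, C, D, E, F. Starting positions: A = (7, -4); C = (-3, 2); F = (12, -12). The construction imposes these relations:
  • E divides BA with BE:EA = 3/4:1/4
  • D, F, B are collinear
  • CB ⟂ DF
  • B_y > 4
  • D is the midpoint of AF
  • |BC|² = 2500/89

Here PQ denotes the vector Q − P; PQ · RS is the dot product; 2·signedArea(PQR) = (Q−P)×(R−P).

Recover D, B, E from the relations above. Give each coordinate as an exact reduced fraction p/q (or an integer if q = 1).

1. D_x = 19/2  [D is the midpoint of AF]
2. D_y = -8  [D is the midpoint of AF]
   → D = (19/2, -8)
3. B_x = 133/89  [D, F, B are collinear ∩ CB ⟂ DF]
4. B_y = 428/89  [D, F, B are collinear ∩ CB ⟂ DF]
   → B = (133/89, 428/89)
5. E_x = 1001/178  [E divides BA with BE:EA = 3/4:1/4]
6. E_y = -160/89  [E divides BA with BE:EA = 3/4:1/4]
   → E = (1001/178, -160/89)

B = (133/89, 428/89)
D = (19/2, -8)
E = (1001/178, -160/89)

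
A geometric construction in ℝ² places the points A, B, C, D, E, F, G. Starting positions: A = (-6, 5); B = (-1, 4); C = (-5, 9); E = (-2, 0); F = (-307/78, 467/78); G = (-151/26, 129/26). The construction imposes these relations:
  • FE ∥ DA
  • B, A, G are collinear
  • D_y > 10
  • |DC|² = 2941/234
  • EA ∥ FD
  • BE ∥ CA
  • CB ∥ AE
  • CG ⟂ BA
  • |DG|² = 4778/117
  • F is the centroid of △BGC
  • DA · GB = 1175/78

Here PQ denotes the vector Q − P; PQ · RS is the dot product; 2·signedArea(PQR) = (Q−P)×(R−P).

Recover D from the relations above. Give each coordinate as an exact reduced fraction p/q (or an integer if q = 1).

1. D_x = -619/78  [FE ∥ DA ∩ EA ∥ FD]
2. D_y = 857/78  [FE ∥ DA ∩ EA ∥ FD]
   → D = (-619/78, 857/78)

D = (-619/78, 857/78)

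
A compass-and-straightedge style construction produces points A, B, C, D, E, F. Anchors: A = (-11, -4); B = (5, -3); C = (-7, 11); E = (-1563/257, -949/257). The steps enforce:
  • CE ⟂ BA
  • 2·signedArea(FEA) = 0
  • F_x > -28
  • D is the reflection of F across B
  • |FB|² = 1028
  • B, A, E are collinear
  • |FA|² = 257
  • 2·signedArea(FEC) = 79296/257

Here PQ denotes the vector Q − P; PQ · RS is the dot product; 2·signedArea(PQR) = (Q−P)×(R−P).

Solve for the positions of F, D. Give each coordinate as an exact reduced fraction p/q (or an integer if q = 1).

1. F_x = -27  [2·signedArea(FEA) = 0 ∩ 2·signedArea(FEC) = 79296/257]
2. F_y = -5  [2·signedArea(FEA) = 0 ∩ 2·signedArea(FEC) = 79296/257]
   → F = (-27, -5)
3. D_x = 37  [D is the reflection of F across B]
4. D_y = -1  [D is the reflection of F across B]
   → D = (37, -1)

D = (37, -1)
F = (-27, -5)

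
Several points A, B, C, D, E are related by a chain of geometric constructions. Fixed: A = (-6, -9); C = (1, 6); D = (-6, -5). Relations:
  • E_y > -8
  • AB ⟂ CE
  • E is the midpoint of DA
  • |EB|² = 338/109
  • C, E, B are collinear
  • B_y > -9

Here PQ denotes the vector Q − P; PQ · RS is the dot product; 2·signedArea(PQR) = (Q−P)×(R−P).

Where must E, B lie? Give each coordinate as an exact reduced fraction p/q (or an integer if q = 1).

1. E_x = -6  [E is the midpoint of DA]
2. E_y = -7  [E is the midpoint of DA]
   → E = (-6, -7)
3. B_x = -745/109  [C, E, B are collinear ∩ AB ⟂ CE]
4. B_y = -932/109  [C, E, B are collinear ∩ AB ⟂ CE]
   → B = (-745/109, -932/109)

B = (-745/109, -932/109)
E = (-6, -7)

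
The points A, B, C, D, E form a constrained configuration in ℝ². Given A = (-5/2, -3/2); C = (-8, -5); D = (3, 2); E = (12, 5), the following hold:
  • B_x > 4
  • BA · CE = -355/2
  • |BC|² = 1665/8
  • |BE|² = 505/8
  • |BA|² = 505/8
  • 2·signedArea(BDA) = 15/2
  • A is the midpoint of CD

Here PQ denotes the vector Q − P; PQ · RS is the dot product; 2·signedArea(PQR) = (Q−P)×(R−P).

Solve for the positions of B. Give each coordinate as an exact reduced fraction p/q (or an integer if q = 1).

1. B_x = 19/4  [2·signedArea(BDA) = 15/2 ∩ BA · CE = -355/2]
2. B_y = 7/4  [2·signedArea(BDA) = 15/2 ∩ BA · CE = -355/2]
   → B = (19/4, 7/4)

B = (19/4, 7/4)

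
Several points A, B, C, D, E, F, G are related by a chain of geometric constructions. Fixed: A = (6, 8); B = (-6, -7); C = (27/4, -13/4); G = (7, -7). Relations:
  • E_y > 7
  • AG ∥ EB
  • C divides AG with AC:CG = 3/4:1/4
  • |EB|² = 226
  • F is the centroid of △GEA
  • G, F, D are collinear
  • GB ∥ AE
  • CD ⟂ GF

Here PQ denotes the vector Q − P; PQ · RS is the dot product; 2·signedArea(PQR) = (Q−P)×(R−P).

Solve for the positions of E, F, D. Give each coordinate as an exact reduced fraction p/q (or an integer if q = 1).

D = (109/20, -39/10)
E = (-7, 8)
F = (2, 3)

1. E_x = -7  [AG ∥ EB ∩ GB ∥ AE]
2. E_y = 8  [AG ∥ EB ∩ GB ∥ AE]
   → E = (-7, 8)
3. F_x = 2  [F is the centroid of △GEA]
4. F_y = 3  [F is the centroid of △GEA]
   → F = (2, 3)
5. D_x = 109/20  [G, F, D are collinear ∩ CD ⟂ GF]
6. D_y = -39/10  [G, F, D are collinear ∩ CD ⟂ GF]
   → D = (109/20, -39/10)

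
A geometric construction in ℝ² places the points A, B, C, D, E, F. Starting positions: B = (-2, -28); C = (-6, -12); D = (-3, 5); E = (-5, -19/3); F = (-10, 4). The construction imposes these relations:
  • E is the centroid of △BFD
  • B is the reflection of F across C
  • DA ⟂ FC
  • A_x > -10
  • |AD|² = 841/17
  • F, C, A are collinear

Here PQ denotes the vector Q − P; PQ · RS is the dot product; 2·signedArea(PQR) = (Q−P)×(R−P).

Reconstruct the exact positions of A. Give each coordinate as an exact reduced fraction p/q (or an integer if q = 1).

A = (-167/17, 56/17)

1. A_x = -167/17  [F, C, A are collinear ∩ DA ⟂ FC]
2. A_y = 56/17  [F, C, A are collinear ∩ DA ⟂ FC]
   → A = (-167/17, 56/17)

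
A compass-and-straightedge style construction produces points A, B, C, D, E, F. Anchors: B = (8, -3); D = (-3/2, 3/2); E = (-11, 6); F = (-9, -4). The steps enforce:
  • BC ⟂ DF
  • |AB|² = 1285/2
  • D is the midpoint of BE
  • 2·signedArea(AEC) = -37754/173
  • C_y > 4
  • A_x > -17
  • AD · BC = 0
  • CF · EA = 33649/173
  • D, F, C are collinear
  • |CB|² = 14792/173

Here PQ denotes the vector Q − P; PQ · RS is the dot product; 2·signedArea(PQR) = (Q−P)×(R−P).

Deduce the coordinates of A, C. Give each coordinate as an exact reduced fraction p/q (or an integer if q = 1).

1. C_x = 438/173  [D, F, C are collinear ∩ BC ⟂ DF]
2. C_y = 771/173  [D, F, C are collinear ∩ BC ⟂ DF]
   → C = (438/173, 771/173)
3. A_x = -33/2  [AD · BC = 0 ∩ 2·signedArea(AEC) = -37754/173]
4. A_y = -19/2  [AD · BC = 0 ∩ 2·signedArea(AEC) = -37754/173]
   → A = (-33/2, -19/2)

A = (-33/2, -19/2)
C = (438/173, 771/173)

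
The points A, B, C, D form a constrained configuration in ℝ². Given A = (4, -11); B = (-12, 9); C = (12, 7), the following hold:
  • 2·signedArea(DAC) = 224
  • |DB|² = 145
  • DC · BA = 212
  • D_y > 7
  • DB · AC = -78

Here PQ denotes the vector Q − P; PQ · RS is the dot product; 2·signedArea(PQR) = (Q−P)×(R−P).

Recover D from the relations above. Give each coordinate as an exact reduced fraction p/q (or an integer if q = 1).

1. D_x = 0  [DC · BA = 212 ∩ 2·signedArea(DAC) = 224]
2. D_y = 8  [DC · BA = 212 ∩ 2·signedArea(DAC) = 224]
   → D = (0, 8)

D = (0, 8)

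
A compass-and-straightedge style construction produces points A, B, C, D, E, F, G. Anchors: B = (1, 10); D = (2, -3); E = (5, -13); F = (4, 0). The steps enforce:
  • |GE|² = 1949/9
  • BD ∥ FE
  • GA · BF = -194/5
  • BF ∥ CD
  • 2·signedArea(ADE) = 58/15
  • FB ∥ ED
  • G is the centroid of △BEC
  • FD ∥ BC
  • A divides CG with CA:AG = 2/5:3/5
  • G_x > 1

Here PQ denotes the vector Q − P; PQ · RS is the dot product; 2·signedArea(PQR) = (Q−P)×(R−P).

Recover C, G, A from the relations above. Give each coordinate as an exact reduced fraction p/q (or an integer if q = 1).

1. C_x = -1  [BF ∥ CD ∩ FD ∥ BC]
2. C_y = 7  [BF ∥ CD ∩ FD ∥ BC]
   → C = (-1, 7)
3. G_x = 5/3  [G is the centroid of △BEC]
4. G_y = 4/3  [G is the centroid of △BEC]
   → G = (5/3, 4/3)
5. A_x = 1/15  [A divides CG with CA:AG = 2/5:3/5]
6. A_y = 71/15  [A divides CG with CA:AG = 2/5:3/5]
   → A = (1/15, 71/15)

A = (1/15, 71/15)
C = (-1, 7)
G = (5/3, 4/3)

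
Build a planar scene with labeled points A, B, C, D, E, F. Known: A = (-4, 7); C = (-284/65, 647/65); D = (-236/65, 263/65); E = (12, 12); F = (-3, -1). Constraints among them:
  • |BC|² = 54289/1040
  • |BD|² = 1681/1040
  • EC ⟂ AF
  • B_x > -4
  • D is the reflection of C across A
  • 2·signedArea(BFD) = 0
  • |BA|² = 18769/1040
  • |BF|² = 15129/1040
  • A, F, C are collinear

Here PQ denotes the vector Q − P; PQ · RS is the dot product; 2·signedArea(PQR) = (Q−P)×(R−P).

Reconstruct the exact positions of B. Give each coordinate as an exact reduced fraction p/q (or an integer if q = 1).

B = (-903/260, 181/65)

1. B_x = -903/260  [line -328/65·x + -41/65·y + -205/13 = 0 ∩ |BC|² = 54289/1040]
2. B_y = 181/65  [line -328/65·x + -41/65·y + -205/13 = 0 ∩ |BC|² = 54289/1040]
   → B = (-903/260, 181/65)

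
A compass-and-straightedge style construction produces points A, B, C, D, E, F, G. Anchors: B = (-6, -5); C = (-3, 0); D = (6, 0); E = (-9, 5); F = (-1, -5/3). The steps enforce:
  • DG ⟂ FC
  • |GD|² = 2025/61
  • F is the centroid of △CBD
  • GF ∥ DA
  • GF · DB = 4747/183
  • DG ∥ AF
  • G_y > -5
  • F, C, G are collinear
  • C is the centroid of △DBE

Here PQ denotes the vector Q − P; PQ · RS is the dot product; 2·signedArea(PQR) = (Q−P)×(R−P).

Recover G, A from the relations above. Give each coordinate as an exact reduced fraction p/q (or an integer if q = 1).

A = (164/61, 505/183)
G = (141/61, -270/61)

1. G_x = 141/61  [F, C, G are collinear ∩ DG ⟂ FC]
2. G_y = -270/61  [F, C, G are collinear ∩ DG ⟂ FC]
   → G = (141/61, -270/61)
3. A_x = 164/61  [DG ∥ AF ∩ GF ∥ DA]
4. A_y = 505/183  [DG ∥ AF ∩ GF ∥ DA]
   → A = (164/61, 505/183)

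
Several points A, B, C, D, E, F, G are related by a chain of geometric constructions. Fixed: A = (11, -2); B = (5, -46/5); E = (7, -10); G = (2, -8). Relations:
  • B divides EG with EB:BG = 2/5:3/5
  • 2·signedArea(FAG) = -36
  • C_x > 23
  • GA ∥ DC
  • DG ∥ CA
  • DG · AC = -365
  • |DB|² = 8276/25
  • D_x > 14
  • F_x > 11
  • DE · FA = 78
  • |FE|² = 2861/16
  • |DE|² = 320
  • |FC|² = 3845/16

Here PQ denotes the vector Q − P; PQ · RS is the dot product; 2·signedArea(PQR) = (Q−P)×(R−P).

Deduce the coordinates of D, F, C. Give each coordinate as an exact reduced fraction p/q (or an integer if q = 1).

1. F_x = 47/4  [line 6·x + -9·y + -48 = 0 ∩ |FE|² = 2861/16]
2. F_y = 5/2  [line 6·x + -9·y + -48 = 0 ∩ |FE|² = 2861/16]
   → F = (47/4, 5/2)
3. D_x = 15  [line 3/4·x + 9/2·y + -153/4 = 0 ∩ |DB|² = 8276/25]
4. D_y = 6  [line 3/4·x + 9/2·y + -153/4 = 0 ∩ |DB|² = 8276/25]
   → D = (15, 6)
5. C_x = 24  [DG · AC = -365 ∩ DG ∥ CA]
6. C_y = 12  [DG · AC = -365 ∩ DG ∥ CA]
   → C = (24, 12)

C = (24, 12)
D = (15, 6)
F = (47/4, 5/2)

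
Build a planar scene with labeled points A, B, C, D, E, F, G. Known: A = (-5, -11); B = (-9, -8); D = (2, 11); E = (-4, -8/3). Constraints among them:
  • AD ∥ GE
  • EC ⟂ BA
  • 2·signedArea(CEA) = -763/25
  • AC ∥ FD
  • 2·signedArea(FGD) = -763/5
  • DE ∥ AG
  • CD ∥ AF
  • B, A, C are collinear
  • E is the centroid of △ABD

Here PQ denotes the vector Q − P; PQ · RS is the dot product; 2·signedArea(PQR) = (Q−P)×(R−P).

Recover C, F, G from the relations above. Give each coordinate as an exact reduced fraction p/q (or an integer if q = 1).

1. C_x = -209/25  [B, A, C are collinear ∩ EC ⟂ BA]
2. C_y = -212/25  [B, A, C are collinear ∩ EC ⟂ BA]
   → C = (-209/25, -212/25)
3. F_x = 134/25  [AC ∥ FD ∩ CD ∥ AF]
4. F_y = 212/25  [AC ∥ FD ∩ CD ∥ AF]
   → F = (134/25, 212/25)
5. G_x = -11  [AD ∥ GE ∩ DE ∥ AG]
6. G_y = -74/3  [AD ∥ GE ∩ DE ∥ AG]
   → G = (-11, -74/3)

C = (-209/25, -212/25)
F = (134/25, 212/25)
G = (-11, -74/3)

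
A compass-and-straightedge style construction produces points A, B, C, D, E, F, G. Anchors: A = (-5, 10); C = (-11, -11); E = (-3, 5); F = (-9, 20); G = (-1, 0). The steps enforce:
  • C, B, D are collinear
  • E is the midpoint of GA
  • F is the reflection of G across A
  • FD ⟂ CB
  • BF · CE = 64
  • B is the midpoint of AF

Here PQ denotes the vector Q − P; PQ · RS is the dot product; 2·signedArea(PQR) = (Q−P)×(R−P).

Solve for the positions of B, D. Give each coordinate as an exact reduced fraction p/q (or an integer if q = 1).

1. B_x = -7  [B is the midpoint of AF]
2. B_y = 15  [B is the midpoint of AF]
   → B = (-7, 15)
3. D_x = -1089/173  [C, B, D are collinear ∩ FD ⟂ CB]
4. D_y = 3388/173  [C, B, D are collinear ∩ FD ⟂ CB]
   → D = (-1089/173, 3388/173)

B = (-7, 15)
D = (-1089/173, 3388/173)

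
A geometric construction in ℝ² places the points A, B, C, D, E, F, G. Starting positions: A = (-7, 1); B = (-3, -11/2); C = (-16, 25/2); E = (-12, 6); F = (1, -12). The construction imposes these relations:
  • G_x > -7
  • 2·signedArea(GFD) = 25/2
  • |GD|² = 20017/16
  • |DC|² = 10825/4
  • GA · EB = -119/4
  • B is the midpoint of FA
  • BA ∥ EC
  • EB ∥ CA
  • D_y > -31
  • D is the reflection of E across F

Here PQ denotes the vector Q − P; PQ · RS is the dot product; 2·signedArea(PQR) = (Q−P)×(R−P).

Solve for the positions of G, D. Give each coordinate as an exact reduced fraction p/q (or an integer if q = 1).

1. D_x = 14  [D is the reflection of E across F]
2. D_y = -30  [D is the reflection of E across F]
   → D = (14, -30)
3. G_x = -25/4  [2·signedArea(GFD) = 25/2 ∩ GA · EB = -119/4]
4. G_y = -1  [2·signedArea(GFD) = 25/2 ∩ GA · EB = -119/4]
   → G = (-25/4, -1)

D = (14, -30)
G = (-25/4, -1)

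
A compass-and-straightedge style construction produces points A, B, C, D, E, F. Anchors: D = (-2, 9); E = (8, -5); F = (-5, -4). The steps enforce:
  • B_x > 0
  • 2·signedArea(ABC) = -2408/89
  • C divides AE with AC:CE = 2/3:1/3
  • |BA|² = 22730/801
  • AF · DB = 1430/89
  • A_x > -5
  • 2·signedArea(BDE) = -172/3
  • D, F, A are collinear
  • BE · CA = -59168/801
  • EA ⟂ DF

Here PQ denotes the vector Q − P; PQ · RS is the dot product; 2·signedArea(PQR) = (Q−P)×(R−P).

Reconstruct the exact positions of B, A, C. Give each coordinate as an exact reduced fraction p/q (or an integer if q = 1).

A = (-406/89, -187/89)
B = (1/3, 0)
C = (1018/267, -359/89)

1. A_x = -406/89  [D, F, A are collinear ∩ EA ⟂ DF]
2. A_y = -187/89  [D, F, A are collinear ∩ EA ⟂ DF]
   → A = (-406/89, -187/89)
3. C_x = 1018/267  [C divides AE with AC:CE = 2/3:1/3]
4. C_y = -359/89  [C divides AE with AC:CE = 2/3:1/3]
   → C = (1018/267, -359/89)
5. B_x = 1/3  [2·signedArea(BDE) = -172/3 ∩ BE · CA = -59168/801]
6. B_y = 0  [2·signedArea(BDE) = -172/3 ∩ BE · CA = -59168/801]
   → B = (1/3, 0)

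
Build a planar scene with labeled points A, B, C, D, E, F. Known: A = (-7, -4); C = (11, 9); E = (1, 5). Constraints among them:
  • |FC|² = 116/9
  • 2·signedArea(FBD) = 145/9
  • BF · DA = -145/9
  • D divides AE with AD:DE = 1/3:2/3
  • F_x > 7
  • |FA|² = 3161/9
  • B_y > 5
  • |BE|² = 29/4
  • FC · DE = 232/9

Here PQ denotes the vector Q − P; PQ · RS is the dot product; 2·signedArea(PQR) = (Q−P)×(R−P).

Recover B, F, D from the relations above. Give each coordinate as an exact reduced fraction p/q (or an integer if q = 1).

1. D_x = -13/3  [D divides AE with AD:DE = 1/3:2/3]
2. D_y = -1  [D divides AE with AD:DE = 1/3:2/3]
   → D = (-13/3, -1)
3. F_x = 23/3  [line -16/3·x + -6·y + 782/9 = 0 ∩ |FA|² = 3161/9]
4. F_y = 23/3  [line -16/3·x + -6·y + 782/9 = 0 ∩ |FA|² = 3161/9]
   → F = (23/3, 23/3)
5. B_x = 7/2  [BF · DA = -145/9 ∩ 2·signedArea(FBD) = 145/9]
6. B_y = 6  [BF · DA = -145/9 ∩ 2·signedArea(FBD) = 145/9]
   → B = (7/2, 6)

B = (7/2, 6)
D = (-13/3, -1)
F = (23/3, 23/3)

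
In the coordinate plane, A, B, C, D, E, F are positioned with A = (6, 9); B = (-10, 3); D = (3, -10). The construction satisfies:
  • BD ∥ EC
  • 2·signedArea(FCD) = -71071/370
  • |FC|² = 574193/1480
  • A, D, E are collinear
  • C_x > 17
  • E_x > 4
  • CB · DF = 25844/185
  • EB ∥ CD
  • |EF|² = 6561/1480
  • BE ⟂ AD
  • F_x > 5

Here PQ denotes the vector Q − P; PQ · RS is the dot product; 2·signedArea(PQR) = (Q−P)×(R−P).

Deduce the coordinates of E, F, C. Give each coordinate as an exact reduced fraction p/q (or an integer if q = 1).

C = (3272/185, -2279/185)
E = (867/185, 126/185)
F = (3711/740, 2043/740)

1. E_x = 867/185  [A, D, E are collinear ∩ BE ⟂ AD]
2. E_y = 126/185  [A, D, E are collinear ∩ BE ⟂ AD]
   → E = (867/185, 126/185)
3. C_x = 3272/185  [EB ∥ CD ∩ BD ∥ EC]
4. C_y = -2279/185  [EB ∥ CD ∩ BD ∥ EC]
   → C = (3272/185, -2279/185)
5. F_x = 3711/740  [2·signedArea(FCD) = -71071/370 ∩ CB · DF = 25844/185]
6. F_y = 2043/740  [2·signedArea(FCD) = -71071/370 ∩ CB · DF = 25844/185]
   → F = (3711/740, 2043/740)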